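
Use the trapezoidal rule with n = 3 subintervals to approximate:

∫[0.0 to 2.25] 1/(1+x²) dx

f(x) = 1/(1+x²)
a = 0.0, b = 2.25, n = 3
h = (b - a)/n = 0.750000

Trapezoidal rule: (h/2)[f(x₀) + 2f(x₁) + 2f(x₂) + ... + f(xₙ)]

x_0 = 0.0000, f(x_0) = 1.000000, coefficient = 1
x_1 = 0.7500, f(x_1) = 0.640000, coefficient = 2
x_2 = 1.5000, f(x_2) = 0.307692, coefficient = 2
x_3 = 2.2500, f(x_3) = 0.164948, coefficient = 1

I ≈ (0.750000/2) × 3.060333 = 1.147625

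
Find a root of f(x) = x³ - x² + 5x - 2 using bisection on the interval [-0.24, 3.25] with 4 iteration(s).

f(x) = x³ - x² + 5x - 2
Initial interval: [-0.24, 3.25]

Iteration 1:
  c_1 = (-0.240000 + 3.250000)/2 = 1.505000
  f(c_1) = f(1.505000) = 6.668838
  f(a) × f(c) < 0, new interval: [-0.240000, 1.505000]
Iteration 2:
  c_2 = (-0.240000 + 1.505000)/2 = 0.632500
  f(c_2) = f(0.632500) = 1.015479
  f(a) × f(c) < 0, new interval: [-0.240000, 0.632500]
Iteration 3:
  c_3 = (-0.240000 + 0.632500)/2 = 0.196250
  f(c_3) = f(0.196250) = -1.049706
  f(a) × f(c) ≥ 0, new interval: [0.196250, 0.632500]
Iteration 4:
  c_4 = (0.196250 + 0.632500)/2 = 0.414375
  f(c_4) = f(0.414375) = -0.028681
  f(a) × f(c) ≥ 0, new interval: [0.414375, 0.632500]

After 4 iteration(s), the approximation is c_4 = 0.414375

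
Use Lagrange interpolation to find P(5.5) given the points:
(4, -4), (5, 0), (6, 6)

Lagrange interpolation formula:
P(x) = Σ yᵢ × Lᵢ(x)
where Lᵢ(x) = Π_{j≠i} (x - xⱼ)/(xᵢ - xⱼ)

L_0(5.5) = (5.5 - 5)/(4 - 5) × (5.5 - 6)/(4 - 6) = -0.125000
L_1(5.5) = (5.5 - 4)/(5 - 4) × (5.5 - 6)/(5 - 6) = 0.750000
L_2(5.5) = (5.5 - 4)/(6 - 4) × (5.5 - 5)/(6 - 5) = 0.375000

P(5.5) = (-4)×L_0(5.5) + 0×L_1(5.5) + 6×L_2(5.5)
P(5.5) = 2.750000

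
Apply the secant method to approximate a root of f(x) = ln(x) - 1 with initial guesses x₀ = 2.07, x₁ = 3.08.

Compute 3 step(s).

f(x) = ln(x) - 1
x₀ = 2.07, x₁ = 3.08

Secant formula: x_{n+1} = x_n - f(x_n)(x_n - x_{n-1})/(f(x_n) - f(x_{n-1}))

Iteration 1:
  f(2.070000) = -0.272451
  f(3.080000) = 0.124930
  x_2 = 3.080000 - 0.124930×(3.080000 - 2.070000)/(0.124930 - (-0.272451))
       = 2.762474
Iteration 2:
  f(3.080000) = 0.124930
  f(2.762474) = 0.016127
  x_3 = 2.762474 - 0.016127×(2.762474 - 3.080000)/(0.016127 - 0.124930)
       = 2.715411
Iteration 3:
  f(2.762474) = 0.016127
  f(2.715411) = -0.001057
  x_4 = 2.715411 - (-0.001057)×(2.715411 - 2.762474)/(-0.001057 - 0.016127)
       = 2.718305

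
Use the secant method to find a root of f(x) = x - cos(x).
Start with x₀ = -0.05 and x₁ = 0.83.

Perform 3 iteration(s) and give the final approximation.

f(x) = x - cos(x)
x₀ = -0.05, x₁ = 0.83

Secant formula: x_{n+1} = x_n - f(x_n)(x_n - x_{n-1})/(f(x_n) - f(x_{n-1}))

Iteration 1:
  f(-0.050000) = -1.048750
  f(0.830000) = 0.155124
  x_2 = 0.830000 - 0.155124×(0.830000 - (-0.050000))/(0.155124 - (-1.048750))
       = 0.716608
Iteration 2:
  f(0.830000) = 0.155124
  f(0.716608) = -0.037429
  x_3 = 0.716608 - (-0.037429)×(0.716608 - 0.830000)/(-0.037429 - 0.155124)
       = 0.738650
Iteration 3:
  f(0.716608) = -0.037429
  f(0.738650) = -0.000728
  x_4 = 0.738650 - (-0.000728)×(0.738650 - 0.716608)/(-0.000728 - (-0.037429))
       = 0.739087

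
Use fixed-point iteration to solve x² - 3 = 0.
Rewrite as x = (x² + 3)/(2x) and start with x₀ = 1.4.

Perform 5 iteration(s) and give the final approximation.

Equation: x² - 3 = 0
Fixed-point form: x = (x² + 3)/(2x)
x₀ = 1.4

x_1 = g(1.400000) = 1.771429
x_2 = g(1.771429) = 1.732488
x_3 = g(1.732488) = 1.732051
x_4 = g(1.732051) = 1.732051
x_5 = g(1.732051) = 1.732051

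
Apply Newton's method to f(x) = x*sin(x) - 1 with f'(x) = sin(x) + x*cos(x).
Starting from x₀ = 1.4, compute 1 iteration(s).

f(x) = x*sin(x) - 1
f'(x) = sin(x) + x*cos(x)
x₀ = 1.4

Newton-Raphson formula: x_{n+1} = x_n - f(x_n)/f'(x_n)

Iteration 1:
  f(1.400000) = 0.379630
  f'(1.400000) = 1.223404
  x_1 = 1.400000 - 0.379630/1.223404 = 1.089694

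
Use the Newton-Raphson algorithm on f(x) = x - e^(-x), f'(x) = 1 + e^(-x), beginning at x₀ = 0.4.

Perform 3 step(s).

f(x) = x - e^(-x)
f'(x) = 1 + e^(-x)
x₀ = 0.4

Newton-Raphson formula: x_{n+1} = x_n - f(x_n)/f'(x_n)

Iteration 1:
  f(0.400000) = -0.270320
  f'(0.400000) = 1.670320
  x_1 = 0.400000 - (-0.270320)/1.670320 = 0.561837
Iteration 2:
  f(0.561837) = -0.008323
  f'(0.561837) = 1.570161
  x_2 = 0.561837 - (-0.008323)/1.570161 = 0.567138
Iteration 3:
  f(0.567138) = -0.000008
  f'(0.567138) = 1.567146
  x_3 = 0.567138 - (-0.000008)/1.567146 = 0.567143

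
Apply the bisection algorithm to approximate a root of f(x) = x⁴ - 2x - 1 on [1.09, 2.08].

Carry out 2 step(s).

f(x) = x⁴ - 2x - 1
Initial interval: [1.09, 2.08]

Iteration 1:
  c_1 = (1.090000 + 2.080000)/2 = 1.585000
  f(c_1) = f(1.585000) = 2.141274
  f(a) × f(c) < 0, new interval: [1.090000, 1.585000]
Iteration 2:
  c_2 = (1.090000 + 1.585000)/2 = 1.337500
  f(c_2) = f(1.337500) = -0.474814
  f(a) × f(c) ≥ 0, new interval: [1.337500, 1.585000]

After 2 iteration(s), the approximation is c_2 = 1.337500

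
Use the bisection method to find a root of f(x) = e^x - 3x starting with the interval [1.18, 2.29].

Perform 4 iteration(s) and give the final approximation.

f(x) = e^x - 3x
Initial interval: [1.18, 2.29]

Iteration 1:
  c_1 = (1.180000 + 2.290000)/2 = 1.735000
  f(c_1) = f(1.735000) = 0.463928
  f(a) × f(c) < 0, new interval: [1.180000, 1.735000]
Iteration 2:
  c_2 = (1.180000 + 1.735000)/2 = 1.457500
  f(c_2) = f(1.457500) = -0.077292
  f(a) × f(c) ≥ 0, new interval: [1.457500, 1.735000]
Iteration 3:
  c_3 = (1.457500 + 1.735000)/2 = 1.596250
  f(c_3) = f(1.596250) = 0.145743
  f(a) × f(c) < 0, new interval: [1.457500, 1.596250]
Iteration 4:
  c_4 = (1.457500 + 1.596250)/2 = 1.526875
  f(c_4) = f(1.526875) = 0.023143
  f(a) × f(c) < 0, new interval: [1.457500, 1.526875]

After 4 iteration(s), the approximation is c_4 = 1.526875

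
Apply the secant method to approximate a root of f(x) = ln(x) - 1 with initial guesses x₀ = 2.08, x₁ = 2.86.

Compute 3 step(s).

f(x) = ln(x) - 1
x₀ = 2.08, x₁ = 2.86

Secant formula: x_{n+1} = x_n - f(x_n)(x_n - x_{n-1})/(f(x_n) - f(x_{n-1}))

Iteration 1:
  f(2.080000) = -0.267632
  f(2.860000) = 0.050822
  x_2 = 2.860000 - 0.050822×(2.860000 - 2.080000)/(0.050822 - (-0.267632))
       = 2.735521
Iteration 2:
  f(2.860000) = 0.050822
  f(2.735521) = 0.006322
  x_3 = 2.735521 - 0.006322×(2.735521 - 2.860000)/(0.006322 - 0.050822)
       = 2.717837
Iteration 3:
  f(2.735521) = 0.006322
  f(2.717837) = -0.000164
  x_4 = 2.717837 - (-0.000164)×(2.717837 - 2.735521)/(-0.000164 - 0.006322)
       = 2.718283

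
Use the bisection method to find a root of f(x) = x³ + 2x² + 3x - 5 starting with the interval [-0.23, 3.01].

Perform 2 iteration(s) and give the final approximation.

f(x) = x³ + 2x² + 3x - 5
Initial interval: [-0.23, 3.01]

Iteration 1:
  c_1 = (-0.230000 + 3.010000)/2 = 1.390000
  f(c_1) = f(1.390000) = 5.719819
  f(a) × f(c) < 0, new interval: [-0.230000, 1.390000]
Iteration 2:
  c_2 = (-0.230000 + 1.390000)/2 = 0.580000
  f(c_2) = f(0.580000) = -2.392088
  f(a) × f(c) ≥ 0, new interval: [0.580000, 1.390000]

After 2 iteration(s), the approximation is c_2 = 0.580000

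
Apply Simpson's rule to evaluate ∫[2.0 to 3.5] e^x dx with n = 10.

f(x) = e^x
a = 2.0, b = 3.5, n = 10
h = (b - a)/n = 0.150000

Simpson's rule: (h/3)[f(x₀) + 4f(x₁) + 2f(x₂) + ... + f(xₙ)]

x_0 = 2.0000, f(x_0) = 7.389056, coefficient = 1
x_1 = 2.1500, f(x_1) = 8.584858, coefficient = 4
x_2 = 2.3000, f(x_2) = 9.974182, coefficient = 2
x_3 = 2.4500, f(x_3) = 11.588347, coefficient = 4
x_4 = 2.6000, f(x_4) = 13.463738, coefficient = 2
x_5 = 2.7500, f(x_5) = 15.642632, coefficient = 4
x_6 = 2.9000, f(x_6) = 18.174145, coefficient = 2
x_7 = 3.0500, f(x_7) = 21.115344, coefficient = 4
x_8 = 3.2000, f(x_8) = 24.532530, coefficient = 2
x_9 = 3.3500, f(x_9) = 28.502734, coefficient = 4
x_10 = 3.5000, f(x_10) = 33.115452, coefficient = 1

I ≈ (0.150000/3) × 514.529360 = 25.726468
Exact value: 25.726396
Error: 0.000072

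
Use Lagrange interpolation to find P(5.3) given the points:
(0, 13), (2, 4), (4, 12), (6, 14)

Lagrange interpolation formula:
P(x) = Σ yᵢ × Lᵢ(x)
where Lᵢ(x) = Π_{j≠i} (x - xⱼ)/(xᵢ - xⱼ)

L_0(5.3) = (5.3 - 2)/(0 - 2) × (5.3 - 4)/(0 - 4) × (5.3 - 6)/(0 - 6) = 0.062563
L_1(5.3) = (5.3 - 0)/(2 - 0) × (5.3 - 4)/(2 - 4) × (5.3 - 6)/(2 - 6) = -0.301438
L_2(5.3) = (5.3 - 0)/(4 - 0) × (5.3 - 2)/(4 - 2) × (5.3 - 6)/(4 - 6) = 0.765188
L_3(5.3) = (5.3 - 0)/(6 - 0) × (5.3 - 2)/(6 - 2) × (5.3 - 4)/(6 - 4) = 0.473687

P(5.3) = 13×L_0(5.3) + 4×L_1(5.3) + 12×L_2(5.3) + 14×L_3(5.3)
P(5.3) = 15.421437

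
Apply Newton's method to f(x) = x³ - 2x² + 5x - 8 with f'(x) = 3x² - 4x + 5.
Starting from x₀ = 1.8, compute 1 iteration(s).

f(x) = x³ - 2x² + 5x - 8
f'(x) = 3x² - 4x + 5
x₀ = 1.8

Newton-Raphson formula: x_{n+1} = x_n - f(x_n)/f'(x_n)

Iteration 1:
  f(1.800000) = 0.352000
  f'(1.800000) = 7.520000
  x_1 = 1.800000 - 0.352000/7.520000 = 1.753191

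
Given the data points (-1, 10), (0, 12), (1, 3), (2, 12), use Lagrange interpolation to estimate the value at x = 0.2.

Lagrange interpolation formula:
P(x) = Σ yᵢ × Lᵢ(x)
where Lᵢ(x) = Π_{j≠i} (x - xⱼ)/(xᵢ - xⱼ)

L_0(0.2) = (0.2 - 0)/(-1 - 0) × (0.2 - 1)/(-1 - 1) × (0.2 - 2)/(-1 - 2) = -0.048000
L_1(0.2) = (0.2 - (-1))/(0 - (-1)) × (0.2 - 1)/(0 - 1) × (0.2 - 2)/(0 - 2) = 0.864000
L_2(0.2) = (0.2 - (-1))/(1 - (-1)) × (0.2 - 0)/(1 - 0) × (0.2 - 2)/(1 - 2) = 0.216000
L_3(0.2) = (0.2 - (-1))/(2 - (-1)) × (0.2 - 0)/(2 - 0) × (0.2 - 1)/(2 - 1) = -0.032000

P(0.2) = 10×L_0(0.2) + 12×L_1(0.2) + 3×L_2(0.2) + 12×L_3(0.2)
P(0.2) = 10.152000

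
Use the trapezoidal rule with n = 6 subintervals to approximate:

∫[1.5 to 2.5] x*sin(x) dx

f(x) = x*sin(x)
a = 1.5, b = 2.5, n = 6
h = (b - a)/n = 0.166667

Trapezoidal rule: (h/2)[f(x₀) + 2f(x₁) + 2f(x₂) + ... + f(xₙ)]

x_0 = 1.5000, f(x_0) = 1.496242, coefficient = 1
x_1 = 1.6667, f(x_1) = 1.659013, coefficient = 2
x_2 = 1.8333, f(x_2) = 1.770514, coefficient = 2
x_3 = 2.0000, f(x_3) = 1.818595, coefficient = 2
x_4 = 2.1667, f(x_4) = 1.793264, coefficient = 2
x_5 = 2.3333, f(x_5) = 1.687200, coefficient = 2
x_6 = 2.5000, f(x_6) = 1.496180, coefficient = 1

I ≈ (0.166667/2) × 20.449595 = 1.704133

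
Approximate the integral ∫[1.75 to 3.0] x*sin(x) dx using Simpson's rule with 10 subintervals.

f(x) = x*sin(x)
a = 1.75, b = 3.0, n = 10
h = (b - a)/n = 0.125000

Simpson's rule: (h/3)[f(x₀) + 4f(x₁) + 2f(x₂) + ... + f(xₙ)]

x_0 = 1.7500, f(x_0) = 1.721975, coefficient = 1
x_1 = 1.8750, f(x_1) = 1.788911, coefficient = 4
x_2 = 2.0000, f(x_2) = 1.818595, coefficient = 2
x_3 = 2.1250, f(x_3) = 1.806930, coefficient = 4
x_4 = 2.2500, f(x_4) = 1.750665, coefficient = 2
x_5 = 2.3750, f(x_5) = 1.647502, coefficient = 4
x_6 = 2.5000, f(x_6) = 1.496180, coefficient = 2
x_7 = 2.6250, f(x_7) = 1.296541, coefficient = 4
x_8 = 2.7500, f(x_8) = 1.049568, coefficient = 2
x_9 = 2.8750, f(x_9) = 0.757407, coefficient = 4
x_10 = 3.0000, f(x_10) = 0.423360, coefficient = 1

I ≈ (0.125000/3) × 43.564512 = 1.815188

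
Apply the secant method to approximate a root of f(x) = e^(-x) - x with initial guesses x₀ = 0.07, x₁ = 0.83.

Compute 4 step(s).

f(x) = e^(-x) - x
x₀ = 0.07, x₁ = 0.83

Secant formula: x_{n+1} = x_n - f(x_n)(x_n - x_{n-1})/(f(x_n) - f(x_{n-1}))

Iteration 1:
  f(0.070000) = 0.862394
  f(0.830000) = -0.393951
  x_2 = 0.830000 - (-0.393951)×(0.830000 - 0.070000)/(-0.393951 - 0.862394)
       = 0.591688
Iteration 2:
  f(0.830000) = -0.393951
  f(0.591688) = -0.038295
  x_3 = 0.591688 - (-0.038295)×(0.591688 - 0.830000)/(-0.038295 - (-0.393951))
       = 0.566027
Iteration 3:
  f(0.591688) = -0.038295
  f(0.566027) = 0.001749
  x_4 = 0.566027 - 0.001749×(0.566027 - 0.591688)/(0.001749 - (-0.038295))
       = 0.567148
Iteration 4:
  f(0.566027) = 0.001749
  f(0.567148) = -0.000008
  x_5 = 0.567148 - (-0.000008)×(0.567148 - 0.566027)/(-0.000008 - 0.001749)
       = 0.567143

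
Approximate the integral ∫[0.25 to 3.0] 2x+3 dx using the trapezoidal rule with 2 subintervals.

f(x) = 2x+3
a = 0.25, b = 3.0, n = 2
h = (b - a)/n = 1.375000

Trapezoidal rule: (h/2)[f(x₀) + 2f(x₁) + 2f(x₂) + ... + f(xₙ)]

x_0 = 0.2500, f(x_0) = 3.500000, coefficient = 1
x_1 = 1.6250, f(x_1) = 6.250000, coefficient = 2
x_2 = 3.0000, f(x_2) = 9.000000, coefficient = 1

I ≈ (1.375000/2) × 25.000000 = 17.187500
Exact value: 17.187500
Error: 0.000000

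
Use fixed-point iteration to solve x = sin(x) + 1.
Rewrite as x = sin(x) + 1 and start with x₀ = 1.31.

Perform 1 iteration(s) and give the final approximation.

Equation: x = sin(x) + 1
Fixed-point form: x = sin(x) + 1
x₀ = 1.31

x_1 = g(1.310000) = 1.966185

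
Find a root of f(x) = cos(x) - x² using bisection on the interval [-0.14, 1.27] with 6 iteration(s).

f(x) = cos(x) - x²
Initial interval: [-0.14, 1.27]

Iteration 1:
  c_1 = (-0.140000 + 1.270000)/2 = 0.565000
  f(c_1) = f(0.565000) = 0.525364
  f(a) × f(c) ≥ 0, new interval: [0.565000, 1.270000]
Iteration 2:
  c_2 = (0.565000 + 1.270000)/2 = 0.917500
  f(c_2) = f(0.917500) = -0.233999
  f(a) × f(c) < 0, new interval: [0.565000, 0.917500]
Iteration 3:
  c_3 = (0.565000 + 0.917500)/2 = 0.741250
  f(c_3) = f(0.741250) = 0.188174
  f(a) × f(c) ≥ 0, new interval: [0.741250, 0.917500]
Iteration 4:
  c_4 = (0.741250 + 0.917500)/2 = 0.829375
  f(c_4) = f(0.829375) = -0.012526
  f(a) × f(c) < 0, new interval: [0.741250, 0.829375]
Iteration 5:
  c_5 = (0.741250 + 0.829375)/2 = 0.785312
  f(c_5) = f(0.785312) = 0.090452
  f(a) × f(c) ≥ 0, new interval: [0.785312, 0.829375]
Iteration 6:
  c_6 = (0.785312 + 0.829375)/2 = 0.807344
  f(c_6) = f(0.807344) = 0.039616
  f(a) × f(c) ≥ 0, new interval: [0.807344, 0.829375]

After 6 iteration(s), the approximation is c_6 = 0.807344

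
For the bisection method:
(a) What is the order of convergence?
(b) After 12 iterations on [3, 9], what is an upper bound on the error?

(a) Bisection has linear (order 1) convergence; the error is halved each step.

(b) Error bound = (b-a)/2^n = (9 - 3)/2^{12}
    = 6/2^{12}

(a) 1 (linear); (b) error ≤ 1.46e-03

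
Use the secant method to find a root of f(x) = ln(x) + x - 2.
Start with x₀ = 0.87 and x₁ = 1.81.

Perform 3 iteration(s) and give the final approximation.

f(x) = ln(x) + x - 2
x₀ = 0.87, x₁ = 1.81

Secant formula: x_{n+1} = x_n - f(x_n)(x_n - x_{n-1})/(f(x_n) - f(x_{n-1}))

Iteration 1:
  f(0.870000) = -1.269262
  f(1.810000) = 0.403327
  x_2 = 1.810000 - 0.403327×(1.810000 - 0.870000)/(0.403327 - (-1.269262))
       = 1.583329
Iteration 2:
  f(1.810000) = 0.403327
  f(1.583329) = 0.042859
  x_3 = 1.583329 - 0.042859×(1.583329 - 1.810000)/(0.042859 - 0.403327)
       = 1.556378
Iteration 3:
  f(1.583329) = 0.042859
  f(1.556378) = -0.001260
  x_4 = 1.556378 - (-0.001260)×(1.556378 - 1.583329)/(-0.001260 - 0.042859)
       = 1.557148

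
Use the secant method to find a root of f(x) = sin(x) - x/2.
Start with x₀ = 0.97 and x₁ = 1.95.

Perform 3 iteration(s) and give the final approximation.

f(x) = sin(x) - x/2
x₀ = 0.97, x₁ = 1.95

Secant formula: x_{n+1} = x_n - f(x_n)(x_n - x_{n-1})/(f(x_n) - f(x_{n-1}))

Iteration 1:
  f(0.970000) = 0.339886
  f(1.950000) = -0.046040
  x_2 = 1.950000 - (-0.046040)×(1.950000 - 0.970000)/(-0.046040 - 0.339886)
       = 1.833088
Iteration 2:
  f(1.950000) = -0.046040
  f(1.833088) = 0.049254
  x_3 = 1.833088 - 0.049254×(1.833088 - 1.950000)/(0.049254 - (-0.046040))
       = 1.893516
Iteration 3:
  f(1.833088) = 0.049254
  f(1.893516) = 0.001619
  x_4 = 1.893516 - 0.001619×(1.893516 - 1.833088)/(0.001619 - 0.049254)
       = 1.895569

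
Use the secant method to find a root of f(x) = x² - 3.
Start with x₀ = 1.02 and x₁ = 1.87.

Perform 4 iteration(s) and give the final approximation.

f(x) = x² - 3
x₀ = 1.02, x₁ = 1.87

Secant formula: x_{n+1} = x_n - f(x_n)(x_n - x_{n-1})/(f(x_n) - f(x_{n-1}))

Iteration 1:
  f(1.020000) = -1.959600
  f(1.870000) = 0.496900
  x_2 = 1.870000 - 0.496900×(1.870000 - 1.020000)/(0.496900 - (-1.959600))
       = 1.698062
Iteration 2:
  f(1.870000) = 0.496900
  f(1.698062) = -0.116584
  x_3 = 1.698062 - (-0.116584)×(1.698062 - 1.870000)/(-0.116584 - 0.496900)
       = 1.730737
Iteration 3:
  f(1.698062) = -0.116584
  f(1.730737) = -0.004550
  x_4 = 1.730737 - (-0.004550)×(1.730737 - 1.698062)/(-0.004550 - (-0.116584))
       = 1.732064
Iteration 4:
  f(1.730737) = -0.004550
  f(1.732064) = 0.000045
  x_5 = 1.732064 - 0.000045×(1.732064 - 1.730737)/(0.000045 - (-0.004550))
       = 1.732051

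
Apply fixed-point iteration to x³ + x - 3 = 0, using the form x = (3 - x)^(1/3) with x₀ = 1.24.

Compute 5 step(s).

Equation: x³ + x - 3 = 0
Fixed-point form: x = (3 - x)^(1/3)
x₀ = 1.24

x_1 = g(1.240000) = 1.207362
x_2 = g(1.207362) = 1.214780
x_3 = g(1.214780) = 1.213102
x_4 = g(1.213102) = 1.213482
x_5 = g(1.213482) = 1.213396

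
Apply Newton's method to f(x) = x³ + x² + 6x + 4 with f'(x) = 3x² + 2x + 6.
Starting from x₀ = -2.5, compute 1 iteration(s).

f(x) = x³ + x² + 6x + 4
f'(x) = 3x² + 2x + 6
x₀ = -2.5

Newton-Raphson formula: x_{n+1} = x_n - f(x_n)/f'(x_n)

Iteration 1:
  f(-2.500000) = -20.375000
  f'(-2.500000) = 19.750000
  x_1 = -2.500000 - (-20.375000)/19.750000 = -1.468354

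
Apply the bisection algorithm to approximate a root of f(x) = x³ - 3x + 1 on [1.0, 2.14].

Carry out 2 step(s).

f(x) = x³ - 3x + 1
Initial interval: [1.0, 2.14]

Iteration 1:
  c_1 = (1.000000 + 2.140000)/2 = 1.570000
  f(c_1) = f(1.570000) = 0.159893
  f(a) × f(c) < 0, new interval: [1.000000, 1.570000]
Iteration 2:
  c_2 = (1.000000 + 1.570000)/2 = 1.285000
  f(c_2) = f(1.285000) = -0.733176
  f(a) × f(c) ≥ 0, new interval: [1.285000, 1.570000]

After 2 iteration(s), the approximation is c_2 = 1.285000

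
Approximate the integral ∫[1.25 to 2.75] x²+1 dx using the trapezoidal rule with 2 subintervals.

f(x) = x²+1
a = 1.25, b = 2.75, n = 2
h = (b - a)/n = 0.750000

Trapezoidal rule: (h/2)[f(x₀) + 2f(x₁) + 2f(x₂) + ... + f(xₙ)]

x_0 = 1.2500, f(x_0) = 2.562500, coefficient = 1
x_1 = 2.0000, f(x_1) = 5.000000, coefficient = 2
x_2 = 2.7500, f(x_2) = 8.562500, coefficient = 1

I ≈ (0.750000/2) × 21.125000 = 7.921875
Exact value: 7.781250
Error: 0.140625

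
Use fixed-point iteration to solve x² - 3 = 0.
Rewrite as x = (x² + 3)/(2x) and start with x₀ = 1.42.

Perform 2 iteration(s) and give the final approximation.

Equation: x² - 3 = 0
Fixed-point form: x = (x² + 3)/(2x)
x₀ = 1.42

x_1 = g(1.420000) = 1.766338
x_2 = g(1.766338) = 1.732384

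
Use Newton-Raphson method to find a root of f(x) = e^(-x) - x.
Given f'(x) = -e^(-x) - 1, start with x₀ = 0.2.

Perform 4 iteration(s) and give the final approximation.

f(x) = e^(-x) - x
f'(x) = -e^(-x) - 1
x₀ = 0.2

Newton-Raphson formula: x_{n+1} = x_n - f(x_n)/f'(x_n)

Iteration 1:
  f(0.200000) = 0.618731
  f'(0.200000) = -1.818731
  x_1 = 0.200000 - 0.618731/(-1.818731) = 0.540199
Iteration 2:
  f(0.540199) = 0.042433
  f'(0.540199) = -1.582632
  x_2 = 0.540199 - 0.042433/(-1.582632) = 0.567011
Iteration 3:
  f(0.567011) = 0.000208
  f'(0.567011) = -1.567218
  x_3 = 0.567011 - 0.000208/(-1.567218) = 0.567143
Iteration 4:
  f(0.567143) = 0.000000
  f'(0.567143) = -1.567143
  x_4 = 0.567143 - 0.000000/(-1.567143) = 0.567143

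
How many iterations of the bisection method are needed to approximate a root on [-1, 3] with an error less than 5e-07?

We need (b-a)/2^n ≤ 5e-07
(3 - (-1))/2^n ≤ 5e-07
4/2^n ≤ 5e-07
2^n ≥ 8000000
n ≥ log₂(8000000) = 22.93
n ≥ 23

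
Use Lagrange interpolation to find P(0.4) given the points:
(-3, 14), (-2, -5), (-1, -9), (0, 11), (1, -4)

Lagrange interpolation formula:
P(x) = Σ yᵢ × Lᵢ(x)
where Lᵢ(x) = Π_{j≠i} (x - xⱼ)/(xᵢ - xⱼ)

L_0(0.4) = (0.4 - (-2))/(-3 - (-2)) × (0.4 - (-1))/(-3 - (-1)) × (0.4 - 0)/(-3 - 0) × (0.4 - 1)/(-3 - 1) = -0.033600
L_1(0.4) = (0.4 - (-3))/(-2 - (-3)) × (0.4 - (-1))/(-2 - (-1)) × (0.4 - 0)/(-2 - 0) × (0.4 - 1)/(-2 - 1) = 0.190400
L_2(0.4) = (0.4 - (-3))/(-1 - (-3)) × (0.4 - (-2))/(-1 - (-2)) × (0.4 - 0)/(-1 - 0) × (0.4 - 1)/(-1 - 1) = -0.489600
L_3(0.4) = (0.4 - (-3))/(0 - (-3)) × (0.4 - (-2))/(0 - (-2)) × (0.4 - (-1))/(0 - (-1)) × (0.4 - 1)/(0 - 1) = 1.142400
L_4(0.4) = (0.4 - (-3))/(1 - (-3)) × (0.4 - (-2))/(1 - (-2)) × (0.4 - (-1))/(1 - (-1)) × (0.4 - 0)/(1 - 0) = 0.190400

P(0.4) = 14×L_0(0.4) + (-5)×L_1(0.4) + (-9)×L_2(0.4) + 11×L_3(0.4) + (-4)×L_4(0.4)
P(0.4) = 14.788800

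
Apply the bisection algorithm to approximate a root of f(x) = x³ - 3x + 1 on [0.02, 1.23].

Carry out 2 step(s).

f(x) = x³ - 3x + 1
Initial interval: [0.02, 1.23]

Iteration 1:
  c_1 = (0.020000 + 1.230000)/2 = 0.625000
  f(c_1) = f(0.625000) = -0.630859
  f(a) × f(c) < 0, new interval: [0.020000, 0.625000]
Iteration 2:
  c_2 = (0.020000 + 0.625000)/2 = 0.322500
  f(c_2) = f(0.322500) = 0.066042
  f(a) × f(c) ≥ 0, new interval: [0.322500, 0.625000]

After 2 iteration(s), the approximation is c_2 = 0.322500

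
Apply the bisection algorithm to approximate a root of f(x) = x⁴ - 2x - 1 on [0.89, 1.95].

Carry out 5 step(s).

f(x) = x⁴ - 2x - 1
Initial interval: [0.89, 1.95]

Iteration 1:
  c_1 = (0.890000 + 1.950000)/2 = 1.420000
  f(c_1) = f(1.420000) = 0.225869
  f(a) × f(c) < 0, new interval: [0.890000, 1.420000]
Iteration 2:
  c_2 = (0.890000 + 1.420000)/2 = 1.155000
  f(c_2) = f(1.155000) = -1.530377
  f(a) × f(c) ≥ 0, new interval: [1.155000, 1.420000]
Iteration 3:
  c_3 = (1.155000 + 1.420000)/2 = 1.287500
  f(c_3) = f(1.287500) = -0.827176
  f(a) × f(c) ≥ 0, new interval: [1.287500, 1.420000]
Iteration 4:
  c_4 = (1.287500 + 1.420000)/2 = 1.353750
  f(c_4) = f(1.353750) = -0.348934
  f(a) × f(c) ≥ 0, new interval: [1.353750, 1.420000]
Iteration 5:
  c_5 = (1.353750 + 1.420000)/2 = 1.386875
  f(c_5) = f(1.386875) = -0.074197
  f(a) × f(c) ≥ 0, new interval: [1.386875, 1.420000]

After 5 iteration(s), the approximation is c_5 = 1.386875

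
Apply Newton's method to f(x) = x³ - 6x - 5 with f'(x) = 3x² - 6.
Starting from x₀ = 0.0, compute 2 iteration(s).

f(x) = x³ - 6x - 5
f'(x) = 3x² - 6
x₀ = 0.0

Newton-Raphson formula: x_{n+1} = x_n - f(x_n)/f'(x_n)

Iteration 1:
  f(0.000000) = -5.000000
  f'(0.000000) = -6.000000
  x_1 = 0.000000 - (-5.000000)/(-6.000000) = -0.833333
Iteration 2:
  f(-0.833333) = -0.578704
  f'(-0.833333) = -3.916667
  x_2 = -0.833333 - (-0.578704)/(-3.916667) = -0.981087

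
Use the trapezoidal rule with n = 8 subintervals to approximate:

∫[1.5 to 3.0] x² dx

f(x) = x²
a = 1.5, b = 3.0, n = 8
h = (b - a)/n = 0.187500

Trapezoidal rule: (h/2)[f(x₀) + 2f(x₁) + 2f(x₂) + ... + f(xₙ)]

x_0 = 1.5000, f(x_0) = 2.250000, coefficient = 1
x_1 = 1.6875, f(x_1) = 2.847656, coefficient = 2
x_2 = 1.8750, f(x_2) = 3.515625, coefficient = 2
x_3 = 2.0625, f(x_3) = 4.253906, coefficient = 2
x_4 = 2.2500, f(x_4) = 5.062500, coefficient = 2
x_5 = 2.4375, f(x_5) = 5.941406, coefficient = 2
x_6 = 2.6250, f(x_6) = 6.890625, coefficient = 2
x_7 = 2.8125, f(x_7) = 7.910156, coefficient = 2
x_8 = 3.0000, f(x_8) = 9.000000, coefficient = 1

I ≈ (0.187500/2) × 84.093750 = 7.883789
Exact value: 7.875000
Error: 0.008789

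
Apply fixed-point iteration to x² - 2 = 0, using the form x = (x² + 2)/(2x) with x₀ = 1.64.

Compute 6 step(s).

Equation: x² - 2 = 0
Fixed-point form: x = (x² + 2)/(2x)
x₀ = 1.64

x_1 = g(1.640000) = 1.429756
x_2 = g(1.429756) = 1.414298
x_3 = g(1.414298) = 1.414214
x_4 = g(1.414214) = 1.414214
x_5 = g(1.414214) = 1.414214
x_6 = g(1.414214) = 1.414214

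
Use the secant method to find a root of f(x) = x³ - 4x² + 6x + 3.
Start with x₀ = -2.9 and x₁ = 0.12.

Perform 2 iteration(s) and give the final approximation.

f(x) = x³ - 4x² + 6x + 3
x₀ = -2.9, x₁ = 0.12

Secant formula: x_{n+1} = x_n - f(x_n)(x_n - x_{n-1})/(f(x_n) - f(x_{n-1}))

Iteration 1:
  f(-2.900000) = -72.429000
  f(0.120000) = 3.664128
  x_2 = 0.120000 - 3.664128×(0.120000 - (-2.900000))/(3.664128 - (-72.429000))
       = -0.025423
Iteration 2:
  f(0.120000) = 3.664128
  f(-0.025423) = 2.844862
  x_3 = -0.025423 - 2.844862×(-0.025423 - 0.120000)/(2.844862 - 3.664128)
       = -0.530396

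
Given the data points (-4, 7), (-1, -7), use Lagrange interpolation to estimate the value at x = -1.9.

Lagrange interpolation formula:
P(x) = Σ yᵢ × Lᵢ(x)
where Lᵢ(x) = Π_{j≠i} (x - xⱼ)/(xᵢ - xⱼ)

L_0(-1.9) = (-1.9 - (-1))/(-4 - (-1)) = 0.300000
L_1(-1.9) = (-1.9 - (-4))/(-1 - (-4)) = 0.700000

P(-1.9) = 7×L_0(-1.9) + (-7)×L_1(-1.9)
P(-1.9) = -2.800000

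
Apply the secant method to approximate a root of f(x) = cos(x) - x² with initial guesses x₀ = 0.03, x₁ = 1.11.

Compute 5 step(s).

f(x) = cos(x) - x²
x₀ = 0.03, x₁ = 1.11

Secant formula: x_{n+1} = x_n - f(x_n)(x_n - x_{n-1})/(f(x_n) - f(x_{n-1}))

Iteration 1:
  f(0.030000) = 0.998650
  f(1.110000) = -0.787438
  x_2 = 1.110000 - (-0.787438)×(1.110000 - 0.030000)/(-0.787438 - 0.998650)
       = 0.633857
Iteration 2:
  f(1.110000) = -0.787438
  f(0.633857) = 0.403974
  x_3 = 0.633857 - 0.403974×(0.633857 - 1.110000)/(0.403974 - (-0.787438))
       = 0.795304
Iteration 3:
  f(0.633857) = 0.403974
  f(0.795304) = 0.067560
  x_4 = 0.795304 - 0.067560×(0.795304 - 0.633857)/(0.067560 - 0.403974)
       = 0.827726
Iteration 4:
  f(0.795304) = 0.067560
  f(0.827726) = -0.008578
  x_5 = 0.827726 - (-0.008578)×(0.827726 - 0.795304)/(-0.008578 - 0.067560)
       = 0.824073
Iteration 5:
  f(0.827726) = -0.008578
  f(0.824073) = 0.000141
  x_6 = 0.824073 - 0.000141×(0.824073 - 0.827726)/(0.000141 - (-0.008578))
       = 0.824132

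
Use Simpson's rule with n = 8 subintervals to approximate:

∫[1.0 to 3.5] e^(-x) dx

f(x) = e^(-x)
a = 1.0, b = 3.5, n = 8
h = (b - a)/n = 0.312500

Simpson's rule: (h/3)[f(x₀) + 4f(x₁) + 2f(x₂) + ... + f(xₙ)]

x_0 = 1.0000, f(x_0) = 0.367879, coefficient = 1
x_1 = 1.3125, f(x_1) = 0.269146, coefficient = 4
x_2 = 1.6250, f(x_2) = 0.196912, coefficient = 2
x_3 = 1.9375, f(x_3) = 0.144064, coefficient = 4
x_4 = 2.2500, f(x_4) = 0.105399, coefficient = 2
x_5 = 2.5625, f(x_5) = 0.077112, coefficient = 4
x_6 = 2.8750, f(x_6) = 0.056416, coefficient = 2
x_7 = 3.1875, f(x_7) = 0.041275, coefficient = 4
x_8 = 3.5000, f(x_8) = 0.030197, coefficient = 1

I ≈ (0.312500/3) × 3.241918 = 0.337700
Exact value: 0.337682
Error: 0.000018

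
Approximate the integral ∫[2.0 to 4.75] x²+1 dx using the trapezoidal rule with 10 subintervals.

f(x) = x²+1
a = 2.0, b = 4.75, n = 10
h = (b - a)/n = 0.275000

Trapezoidal rule: (h/2)[f(x₀) + 2f(x₁) + 2f(x₂) + ... + f(xₙ)]

x_0 = 2.0000, f(x_0) = 5.000000, coefficient = 1
x_1 = 2.2750, f(x_1) = 6.175625, coefficient = 2
x_2 = 2.5500, f(x_2) = 7.502500, coefficient = 2
x_3 = 2.8250, f(x_3) = 8.980625, coefficient = 2
x_4 = 3.1000, f(x_4) = 10.610000, coefficient = 2
x_5 = 3.3750, f(x_5) = 12.390625, coefficient = 2
x_6 = 3.6500, f(x_6) = 14.322500, coefficient = 2
x_7 = 3.9250, f(x_7) = 16.405625, coefficient = 2
x_8 = 4.2000, f(x_8) = 18.640000, coefficient = 2
x_9 = 4.4750, f(x_9) = 21.025625, coefficient = 2
x_10 = 4.7500, f(x_10) = 23.562500, coefficient = 1

I ≈ (0.275000/2) × 260.668750 = 35.841953
Exact value: 35.807292
Error: 0.034661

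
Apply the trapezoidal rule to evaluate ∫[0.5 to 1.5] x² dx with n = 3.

f(x) = x²
a = 0.5, b = 1.5, n = 3
h = (b - a)/n = 0.333333

Trapezoidal rule: (h/2)[f(x₀) + 2f(x₁) + 2f(x₂) + ... + f(xₙ)]

x_0 = 0.5000, f(x_0) = 0.250000, coefficient = 1
x_1 = 0.8333, f(x_1) = 0.694444, coefficient = 2
x_2 = 1.1667, f(x_2) = 1.361111, coefficient = 2
x_3 = 1.5000, f(x_3) = 2.250000, coefficient = 1

I ≈ (0.333333/2) × 6.611111 = 1.101852
Exact value: 1.083333
Error: 0.018519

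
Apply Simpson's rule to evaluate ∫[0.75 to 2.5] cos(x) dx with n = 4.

f(x) = cos(x)
a = 0.75, b = 2.5, n = 4
h = (b - a)/n = 0.437500

Simpson's rule: (h/3)[f(x₀) + 4f(x₁) + 2f(x₂) + ... + f(xₙ)]

x_0 = 0.7500, f(x_0) = 0.731689, coefficient = 1
x_1 = 1.1875, f(x_1) = 0.373980, coefficient = 4
x_2 = 1.6250, f(x_2) = -0.054177, coefficient = 2
x_3 = 2.0625, f(x_3) = -0.472128, coefficient = 4
x_4 = 2.5000, f(x_4) = -0.801144, coefficient = 1

I ≈ (0.437500/3) × -0.570404 = -0.083184
Exact value: -0.083167
Error: 0.000017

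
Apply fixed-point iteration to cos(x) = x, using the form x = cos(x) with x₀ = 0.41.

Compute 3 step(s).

Equation: cos(x) = x
Fixed-point form: x = cos(x)
x₀ = 0.41

x_1 = g(0.410000) = 0.917121
x_2 = g(0.917121) = 0.608108
x_3 = g(0.608108) = 0.820730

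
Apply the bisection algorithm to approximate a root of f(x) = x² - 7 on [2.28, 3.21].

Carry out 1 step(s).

f(x) = x² - 7
Initial interval: [2.28, 3.21]

Iteration 1:
  c_1 = (2.280000 + 3.210000)/2 = 2.745000
  f(c_1) = f(2.745000) = 0.535025
  f(a) × f(c) < 0, new interval: [2.280000, 2.745000]

After 1 iteration(s), the approximation is c_1 = 2.745000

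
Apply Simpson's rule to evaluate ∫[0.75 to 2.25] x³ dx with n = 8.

f(x) = x³
a = 0.75, b = 2.25, n = 8
h = (b - a)/n = 0.187500

Simpson's rule: (h/3)[f(x₀) + 4f(x₁) + 2f(x₂) + ... + f(xₙ)]

x_0 = 0.7500, f(x_0) = 0.421875, coefficient = 1
x_1 = 0.9375, f(x_1) = 0.823975, coefficient = 4
x_2 = 1.1250, f(x_2) = 1.423828, coefficient = 2
x_3 = 1.3125, f(x_3) = 2.260986, coefficient = 4
x_4 = 1.5000, f(x_4) = 3.375000, coefficient = 2
x_5 = 1.6875, f(x_5) = 4.805420, coefficient = 4
x_6 = 1.8750, f(x_6) = 6.591797, coefficient = 2
x_7 = 2.0625, f(x_7) = 8.773682, coefficient = 4
x_8 = 2.2500, f(x_8) = 11.390625, coefficient = 1

I ≈ (0.187500/3) × 101.250000 = 6.328125
Exact value: 6.328125
Error: 0.000000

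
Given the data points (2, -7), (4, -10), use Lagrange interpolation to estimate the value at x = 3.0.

Lagrange interpolation formula:
P(x) = Σ yᵢ × Lᵢ(x)
where Lᵢ(x) = Π_{j≠i} (x - xⱼ)/(xᵢ - xⱼ)

L_0(3.0) = (3.0 - 4)/(2 - 4) = 0.500000
L_1(3.0) = (3.0 - 2)/(4 - 2) = 0.500000

P(3.0) = (-7)×L_0(3.0) + (-10)×L_1(3.0)
P(3.0) = -8.500000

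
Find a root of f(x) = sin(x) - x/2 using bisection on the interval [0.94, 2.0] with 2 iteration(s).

f(x) = sin(x) - x/2
Initial interval: [0.94, 2.0]

Iteration 1:
  c_1 = (0.940000 + 2.000000)/2 = 1.470000
  f(c_1) = f(1.470000) = 0.259924
  f(a) × f(c) ≥ 0, new interval: [1.470000, 2.000000]
Iteration 2:
  c_2 = (1.470000 + 2.000000)/2 = 1.735000
  f(c_2) = f(1.735000) = 0.119049
  f(a) × f(c) ≥ 0, new interval: [1.735000, 2.000000]

After 2 iteration(s), the approximation is c_2 = 1.735000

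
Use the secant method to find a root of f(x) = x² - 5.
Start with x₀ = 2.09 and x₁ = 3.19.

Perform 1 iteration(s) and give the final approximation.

f(x) = x² - 5
x₀ = 2.09, x₁ = 3.19

Secant formula: x_{n+1} = x_n - f(x_n)(x_n - x_{n-1})/(f(x_n) - f(x_{n-1}))

Iteration 1:
  f(2.090000) = -0.631900
  f(3.190000) = 5.176100
  x_2 = 3.190000 - 5.176100×(3.190000 - 2.090000)/(5.176100 - (-0.631900))
       = 2.209678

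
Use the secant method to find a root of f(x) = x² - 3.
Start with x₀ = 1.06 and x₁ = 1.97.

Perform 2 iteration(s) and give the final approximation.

f(x) = x² - 3
x₀ = 1.06, x₁ = 1.97

Secant formula: x_{n+1} = x_n - f(x_n)(x_n - x_{n-1})/(f(x_n) - f(x_{n-1}))

Iteration 1:
  f(1.060000) = -1.876400
  f(1.970000) = 0.880900
  x_2 = 1.970000 - 0.880900×(1.970000 - 1.060000)/(0.880900 - (-1.876400))
       = 1.679274
Iteration 2:
  f(1.970000) = 0.880900
  f(1.679274) = -0.180039
  x_3 = 1.679274 - (-0.180039)×(1.679274 - 1.970000)/(-0.180039 - 0.880900)
       = 1.728610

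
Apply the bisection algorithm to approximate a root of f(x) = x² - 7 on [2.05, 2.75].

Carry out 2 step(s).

f(x) = x² - 7
Initial interval: [2.05, 2.75]

Iteration 1:
  c_1 = (2.050000 + 2.750000)/2 = 2.400000
  f(c_1) = f(2.400000) = -1.240000
  f(a) × f(c) ≥ 0, new interval: [2.400000, 2.750000]
Iteration 2:
  c_2 = (2.400000 + 2.750000)/2 = 2.575000
  f(c_2) = f(2.575000) = -0.369375
  f(a) × f(c) ≥ 0, new interval: [2.575000, 2.750000]

After 2 iteration(s), the approximation is c_2 = 2.575000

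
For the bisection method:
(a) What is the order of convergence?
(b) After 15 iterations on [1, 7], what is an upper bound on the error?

(a) Bisection has linear (order 1) convergence; the error is halved each step.

(b) Error bound = (b-a)/2^n = (7 - 1)/2^{15}
    = 6/2^{15}

(a) 1 (linear); (b) error ≤ 1.83e-04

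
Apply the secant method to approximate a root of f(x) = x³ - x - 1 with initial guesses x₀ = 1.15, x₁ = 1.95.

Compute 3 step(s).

f(x) = x³ - x - 1
x₀ = 1.15, x₁ = 1.95

Secant formula: x_{n+1} = x_n - f(x_n)(x_n - x_{n-1})/(f(x_n) - f(x_{n-1}))

Iteration 1:
  f(1.150000) = -0.629125
  f(1.950000) = 4.464875
  x_2 = 1.950000 - 4.464875×(1.950000 - 1.150000)/(4.464875 - (-0.629125))
       = 1.248803
Iteration 2:
  f(1.950000) = 4.464875
  f(1.248803) = -0.301285
  x_3 = 1.248803 - (-0.301285)×(1.248803 - 1.950000)/(-0.301285 - 4.464875)
       = 1.293128
Iteration 3:
  f(1.248803) = -0.301285
  f(1.293128) = -0.130787
  x_4 = 1.293128 - (-0.130787)×(1.293128 - 1.248803)/(-0.130787 - (-0.301285))
       = 1.327129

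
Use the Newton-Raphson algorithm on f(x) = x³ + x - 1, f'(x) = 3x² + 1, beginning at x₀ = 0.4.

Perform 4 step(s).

f(x) = x³ + x - 1
f'(x) = 3x² + 1
x₀ = 0.4

Newton-Raphson formula: x_{n+1} = x_n - f(x_n)/f'(x_n)

Iteration 1:
  f(0.400000) = -0.536000
  f'(0.400000) = 1.480000
  x_1 = 0.400000 - (-0.536000)/1.480000 = 0.762162
Iteration 2:
  f(0.762162) = 0.204895
  f'(0.762162) = 2.742673
  x_2 = 0.762162 - 0.204895/2.742673 = 0.687456
Iteration 3:
  f(0.687456) = 0.012344
  f'(0.687456) = 2.417786
  x_3 = 0.687456 - 0.012344/2.417786 = 0.682350
Iteration 4:
  f(0.682350) = 0.000054
  f'(0.682350) = 2.396805
  x_4 = 0.682350 - 0.000054/2.396805 = 0.682328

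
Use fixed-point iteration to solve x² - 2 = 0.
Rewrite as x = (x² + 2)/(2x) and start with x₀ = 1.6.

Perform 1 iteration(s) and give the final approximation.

Equation: x² - 2 = 0
Fixed-point form: x = (x² + 2)/(2x)
x₀ = 1.6

x_1 = g(1.600000) = 1.425000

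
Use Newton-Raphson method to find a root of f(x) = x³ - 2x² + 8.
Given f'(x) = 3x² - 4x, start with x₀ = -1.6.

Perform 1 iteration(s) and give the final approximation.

f(x) = x³ - 2x² + 8
f'(x) = 3x² - 4x
x₀ = -1.6

Newton-Raphson formula: x_{n+1} = x_n - f(x_n)/f'(x_n)

Iteration 1:
  f(-1.600000) = -1.216000
  f'(-1.600000) = 14.080000
  x_1 = -1.600000 - (-1.216000)/14.080000 = -1.513636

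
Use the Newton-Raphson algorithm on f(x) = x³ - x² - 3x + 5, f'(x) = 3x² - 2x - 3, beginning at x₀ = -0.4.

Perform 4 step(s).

f(x) = x³ - x² - 3x + 5
f'(x) = 3x² - 2x - 3
x₀ = -0.4

Newton-Raphson formula: x_{n+1} = x_n - f(x_n)/f'(x_n)

Iteration 1:
  f(-0.400000) = 5.976000
  f'(-0.400000) = -1.720000
  x_1 = -0.400000 - 5.976000/(-1.720000) = 3.074419
Iteration 2:
  f(3.074419) = 15.384252
  f'(3.074419) = 19.207312
  x_2 = 3.074419 - 15.384252/19.207312 = 2.273461
Iteration 3:
  f(2.273461) = 4.761655
  f'(2.273461) = 7.958947
  x_3 = 2.273461 - 4.761655/7.958947 = 1.675183
Iteration 4:
  f(1.675183) = 1.869176
  f'(1.675183) = 2.068352
  x_4 = 1.675183 - 1.869176/2.068352 = 0.771480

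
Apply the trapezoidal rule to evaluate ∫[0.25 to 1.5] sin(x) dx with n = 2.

f(x) = sin(x)
a = 0.25, b = 1.5, n = 2
h = (b - a)/n = 0.625000

Trapezoidal rule: (h/2)[f(x₀) + 2f(x₁) + 2f(x₂) + ... + f(xₙ)]

x_0 = 0.2500, f(x_0) = 0.247404, coefficient = 1
x_1 = 0.8750, f(x_1) = 0.767544, coefficient = 2
x_2 = 1.5000, f(x_2) = 0.997495, coefficient = 1

I ≈ (0.625000/2) × 2.779986 = 0.868746
Exact value: 0.898175
Error: 0.029430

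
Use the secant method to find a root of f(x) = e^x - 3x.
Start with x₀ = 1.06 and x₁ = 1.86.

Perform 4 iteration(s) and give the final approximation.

f(x) = e^x - 3x
x₀ = 1.06, x₁ = 1.86

Secant formula: x_{n+1} = x_n - f(x_n)(x_n - x_{n-1})/(f(x_n) - f(x_{n-1}))

Iteration 1:
  f(1.060000) = -0.293629
  f(1.860000) = 0.843737
  x_2 = 1.860000 - 0.843737×(1.860000 - 1.060000)/(0.843737 - (-0.293629))
       = 1.266533
Iteration 2:
  f(1.860000) = 0.843737
  f(1.266533) = -0.251071
  x_3 = 1.266533 - (-0.251071)×(1.266533 - 1.860000)/(-0.251071 - 0.843737)
       = 1.402632
Iteration 3:
  f(1.266533) = -0.251071
  f(1.402632) = -0.142009
  x_4 = 1.402632 - (-0.142009)×(1.402632 - 1.266533)/(-0.142009 - (-0.251071))
       = 1.579846
Iteration 4:
  f(1.402632) = -0.142009
  f(1.579846) = 0.114670
  x_5 = 1.579846 - 0.114670×(1.579846 - 1.402632)/(0.114670 - (-0.142009))
       = 1.500676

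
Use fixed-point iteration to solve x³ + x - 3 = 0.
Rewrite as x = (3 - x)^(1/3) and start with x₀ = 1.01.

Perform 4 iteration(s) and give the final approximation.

Equation: x³ + x - 3 = 0
Fixed-point form: x = (3 - x)^(1/3)
x₀ = 1.01

x_1 = g(1.010000) = 1.257818
x_2 = g(1.257818) = 1.203274
x_3 = g(1.203274) = 1.215702
x_4 = g(1.215702) = 1.212893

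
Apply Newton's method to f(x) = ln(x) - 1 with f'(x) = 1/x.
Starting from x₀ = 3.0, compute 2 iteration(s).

f(x) = ln(x) - 1
f'(x) = 1/x
x₀ = 3.0

Newton-Raphson formula: x_{n+1} = x_n - f(x_n)/f'(x_n)

Iteration 1:
  f(3.000000) = 0.098612
  f'(3.000000) = 0.333333
  x_1 = 3.000000 - 0.098612/0.333333 = 2.704163
Iteration 2:
  f(2.704163) = -0.005208
  f'(2.704163) = 0.369800
  x_2 = 2.704163 - (-0.005208)/0.369800 = 2.718245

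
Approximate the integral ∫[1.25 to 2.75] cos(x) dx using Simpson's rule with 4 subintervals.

f(x) = cos(x)
a = 1.25, b = 2.75, n = 4
h = (b - a)/n = 0.375000

Simpson's rule: (h/3)[f(x₀) + 4f(x₁) + 2f(x₂) + ... + f(xₙ)]

x_0 = 1.2500, f(x_0) = 0.315322, coefficient = 1
x_1 = 1.6250, f(x_1) = -0.054177, coefficient = 4
x_2 = 2.0000, f(x_2) = -0.416147, coefficient = 2
x_3 = 2.3750, f(x_3) = -0.720278, coefficient = 4
x_4 = 2.7500, f(x_4) = -0.924302, coefficient = 1

I ≈ (0.375000/3) × -4.539096 = -0.567387
Exact value: -0.567324
Error: 0.000063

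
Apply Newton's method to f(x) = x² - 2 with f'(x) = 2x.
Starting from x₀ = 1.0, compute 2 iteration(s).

f(x) = x² - 2
f'(x) = 2x
x₀ = 1.0

Newton-Raphson formula: x_{n+1} = x_n - f(x_n)/f'(x_n)

Iteration 1:
  f(1.000000) = -1.000000
  f'(1.000000) = 2.000000
  x_1 = 1.000000 - (-1.000000)/2.000000 = 1.500000
Iteration 2:
  f(1.500000) = 0.250000
  f'(1.500000) = 3.000000
  x_2 = 1.500000 - 0.250000/3.000000 = 1.416667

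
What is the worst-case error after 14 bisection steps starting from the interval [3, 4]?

Bisection error bound: |error| ≤ (b-a)/2^n
|error| ≤ (4 - 3)/2^14 = 1/2^14
|error| ≤ 0.0000610352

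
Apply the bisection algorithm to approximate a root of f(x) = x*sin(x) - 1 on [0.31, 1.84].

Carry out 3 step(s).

f(x) = x*sin(x) - 1
Initial interval: [0.31, 1.84]

Iteration 1:
  c_1 = (0.310000 + 1.840000)/2 = 1.075000
  f(c_1) = f(1.075000) = -0.054441
  f(a) × f(c) ≥ 0, new interval: [1.075000, 1.840000]
Iteration 2:
  c_2 = (1.075000 + 1.840000)/2 = 1.457500
  f(c_2) = f(1.457500) = 0.448156
  f(a) × f(c) < 0, new interval: [1.075000, 1.457500]
Iteration 3:
  c_3 = (1.075000 + 1.457500)/2 = 1.266250
  f(c_3) = f(1.266250) = 0.207981
  f(a) × f(c) < 0, new interval: [1.075000, 1.266250]

After 3 iteration(s), the approximation is c_3 = 1.266250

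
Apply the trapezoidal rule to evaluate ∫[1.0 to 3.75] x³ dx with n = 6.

f(x) = x³
a = 1.0, b = 3.75, n = 6
h = (b - a)/n = 0.458333

Trapezoidal rule: (h/2)[f(x₀) + 2f(x₁) + 2f(x₂) + ... + f(xₙ)]

x_0 = 1.0000, f(x_0) = 1.000000, coefficient = 1
x_1 = 1.4583, f(x_1) = 3.101490, coefficient = 2
x_2 = 1.9167, f(x_2) = 7.041088, coefficient = 2
x_3 = 2.3750, f(x_3) = 13.396484, coefficient = 2
x_4 = 2.8333, f(x_4) = 22.745370, coefficient = 2
x_5 = 3.2917, f(x_5) = 35.665437, coefficient = 2
x_6 = 3.7500, f(x_6) = 52.734375, coefficient = 1

I ≈ (0.458333/2) × 217.634115 = 49.874485
Exact value: 49.188477
Error: 0.686008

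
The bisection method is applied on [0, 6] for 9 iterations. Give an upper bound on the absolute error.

Bisection error bound: |error| ≤ (b-a)/2^n
|error| ≤ (6 - 0)/2^9 = 6/2^9
|error| ≤ 0.0117187500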